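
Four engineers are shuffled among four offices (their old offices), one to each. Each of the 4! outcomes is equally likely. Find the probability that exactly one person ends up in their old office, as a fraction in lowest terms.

1/3

Favorable outcomes: C(4,1)·!3 = 4·2 = 8.
Total outcomes: 4! = 24.
Probability = 8/24 = 1/3.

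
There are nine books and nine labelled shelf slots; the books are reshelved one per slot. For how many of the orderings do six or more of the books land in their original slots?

205

# with exactly i fixed is C(9,i)·!(9-i); sum over i=6..9:
  i=6: C(9,6)·!3 = 84·2 = 168
  i=7: C(9,7)·!2 = 36·1 = 36
  i=8: C(9,8)·!1 = 9·0 = 0
  i=9: C(9,9)·!0 = 1·1 = 1
Total = 205.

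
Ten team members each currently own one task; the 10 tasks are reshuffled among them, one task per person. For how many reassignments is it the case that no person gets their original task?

1334961

Recurrence: !10 = 10·!9 + (-1)^10.
!10 = 10·133496 + 1 = 1334961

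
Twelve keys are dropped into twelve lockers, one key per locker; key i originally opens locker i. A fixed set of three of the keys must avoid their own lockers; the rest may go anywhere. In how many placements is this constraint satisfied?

Inclusion-exclusion on the 3 forbidden self-matches:
Σ_{j=0}^{3} (-1)^j C(3,j)(12-j)!
= C(3,0)·12! - C(3,1)·11! + C(3,2)·10! - C(3,3)·9!
= 479001600 - 119750400 + 10886400 - 362880
= 369774720

369774720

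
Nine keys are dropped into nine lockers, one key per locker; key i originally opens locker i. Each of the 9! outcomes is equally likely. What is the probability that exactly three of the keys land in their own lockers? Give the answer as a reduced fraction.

Favorable outcomes: C(9,3)·!6 = 84·265 = 22260.
Total outcomes: 9! = 362880.
Probability = 22260/362880 = 53/864.

53/864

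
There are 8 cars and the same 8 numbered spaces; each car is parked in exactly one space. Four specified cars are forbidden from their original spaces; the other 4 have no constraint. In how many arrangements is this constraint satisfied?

24024

Let A_j be the event that the j-th constrained one is fixed. By inclusion-exclusion over the 4 events:
Σ_{j=0}^{4} (-1)^j C(4,j)(8-j)!
= C(4,0)·8! - C(4,1)·7! + C(4,2)·6! - C(4,3)·5! + C(4,4)·4!
= 40320 - 20160 + 4320 - 480 + 24
= 24024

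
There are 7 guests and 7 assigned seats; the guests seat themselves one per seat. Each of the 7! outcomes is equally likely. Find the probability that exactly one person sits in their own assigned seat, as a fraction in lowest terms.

53/144

Favorable outcomes: C(7,1)·!6 = 7·265 = 1855.
Total outcomes: 7! = 5040.
Probability = 1855/5040 = 53/144.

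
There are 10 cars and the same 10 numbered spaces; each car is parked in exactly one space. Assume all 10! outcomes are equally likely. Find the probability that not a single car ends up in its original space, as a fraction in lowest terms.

Favorable outcomes: !10 = 1334961.
Total outcomes: 10! = 3628800.
Probability = 1334961/3628800 = 16481/44800.

16481/44800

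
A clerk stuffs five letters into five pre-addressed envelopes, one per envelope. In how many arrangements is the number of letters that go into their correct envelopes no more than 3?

# with exactly i fixed is C(5,i)·!(5-i); sum over i=0..3:
  i=0: C(5,0)·!5 = 1·44 = 44
  i=1: C(5,1)·!4 = 5·9 = 45
  i=2: C(5,2)·!3 = 10·2 = 20
  i=3: C(5,3)·!2 = 10·1 = 10
Total = 119.

119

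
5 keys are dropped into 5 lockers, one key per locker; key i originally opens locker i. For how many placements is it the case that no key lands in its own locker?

Recurrence: !5 = 5·!4 + (-1)^5.
!5 = 5·9 - 1 = 44

44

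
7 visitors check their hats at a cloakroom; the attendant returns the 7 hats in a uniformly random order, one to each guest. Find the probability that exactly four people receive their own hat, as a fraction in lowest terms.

Favorable outcomes: C(7,4)·!3 = 35·2 = 70.
Total outcomes: 7! = 5040.
Probability = 70/5040 = 1/72.

1/72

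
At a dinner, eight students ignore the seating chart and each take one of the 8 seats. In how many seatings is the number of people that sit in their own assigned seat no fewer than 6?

29

# with exactly i fixed is C(8,i)·!(8-i); sum over i=6..8:
  i=6: C(8,6)·!2 = 28·1 = 28
  i=7: C(8,7)·!1 = 8·0 = 0
  i=8: C(8,8)·!0 = 1·1 = 1
Total = 29.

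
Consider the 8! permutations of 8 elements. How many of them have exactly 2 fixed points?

Choose which 2 of the 8 are fixed: C(8,2) = 28.
The other 6 form a derangement: !6 = 265.
Total: 28 × 265 = 7420.

7420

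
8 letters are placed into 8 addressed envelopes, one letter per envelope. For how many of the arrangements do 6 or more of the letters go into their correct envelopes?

Sum C(8,i)·!(8-i) for i = 6..8:
  i=6: C(8,6)·!2 = 28·1 = 28
  i=7: C(8,7)·!1 = 8·0 = 0
  i=8: C(8,8)·!0 = 1·1 = 1
Total = 29.

29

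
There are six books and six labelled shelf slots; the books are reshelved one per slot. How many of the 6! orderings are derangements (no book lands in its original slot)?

265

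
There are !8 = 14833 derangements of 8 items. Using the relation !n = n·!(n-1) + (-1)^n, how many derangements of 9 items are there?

133496

!9 = 9·14833 - 1 = 133496.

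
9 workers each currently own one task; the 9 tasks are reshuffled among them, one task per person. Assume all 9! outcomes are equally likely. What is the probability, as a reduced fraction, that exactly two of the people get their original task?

Favorable outcomes: C(9,2)·!7 = 36·1854 = 66744.
Total outcomes: 9! = 362880.
Probability = 66744/362880 = 103/560.

103/560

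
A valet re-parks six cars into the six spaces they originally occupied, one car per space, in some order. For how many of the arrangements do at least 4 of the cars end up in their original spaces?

Sum C(6,i)·!(6-i) for i = 4..6:
  i=4: C(6,4)·!2 = 15·1 = 15
  i=5: C(6,5)·!1 = 6·0 = 0
  i=6: C(6,6)·!0 = 1·1 = 1
Total = 16.

16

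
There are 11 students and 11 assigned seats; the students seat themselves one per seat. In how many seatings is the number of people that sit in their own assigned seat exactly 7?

2970

Pick the 7 fixed positions: C(11,7) = 330 ways.
The other 4 form a derangement: !4 = 9.
Total: 330 × 9 = 2970.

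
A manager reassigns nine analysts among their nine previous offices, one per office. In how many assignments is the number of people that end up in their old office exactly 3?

22260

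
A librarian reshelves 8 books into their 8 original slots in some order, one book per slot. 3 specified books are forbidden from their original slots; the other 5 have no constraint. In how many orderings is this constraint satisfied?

27240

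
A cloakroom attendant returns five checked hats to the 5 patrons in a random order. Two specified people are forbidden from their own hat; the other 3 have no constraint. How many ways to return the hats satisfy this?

78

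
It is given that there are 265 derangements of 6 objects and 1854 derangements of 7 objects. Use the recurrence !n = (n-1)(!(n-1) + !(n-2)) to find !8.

!8 = (8-1)·(!7 + !6) = 7·(1854 + 265) = 7·2119 = 14833.

14833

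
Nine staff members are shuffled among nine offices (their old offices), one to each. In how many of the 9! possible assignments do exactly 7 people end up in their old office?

Pick the 7 fixed positions: C(9,7) = 36 ways.
The other 2 form a derangement: !2 = 1.
Total: 36 × 1 = 36.

36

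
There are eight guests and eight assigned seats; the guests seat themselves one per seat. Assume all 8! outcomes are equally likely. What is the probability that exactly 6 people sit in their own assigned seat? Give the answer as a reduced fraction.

1/1440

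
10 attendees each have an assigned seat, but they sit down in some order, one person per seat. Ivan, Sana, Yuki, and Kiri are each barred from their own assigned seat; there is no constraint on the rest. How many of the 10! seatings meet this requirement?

2399760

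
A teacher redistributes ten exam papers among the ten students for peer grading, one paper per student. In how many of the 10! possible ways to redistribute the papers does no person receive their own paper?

1334961

!10 is the nearest integer to 10!/e.
10! = 3628800, and 3628800/e ≈ 1334960.92, so !10 = 1334961.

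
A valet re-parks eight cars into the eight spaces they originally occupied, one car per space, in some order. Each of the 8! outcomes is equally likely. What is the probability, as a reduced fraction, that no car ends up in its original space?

2119/5760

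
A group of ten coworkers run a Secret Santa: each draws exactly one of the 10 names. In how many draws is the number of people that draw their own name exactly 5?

11088

Pick the 5 fixed positions: C(10,5) = 252 ways.
The other 5 form a derangement: !5 = 44.
Total: 252 × 44 = 11088.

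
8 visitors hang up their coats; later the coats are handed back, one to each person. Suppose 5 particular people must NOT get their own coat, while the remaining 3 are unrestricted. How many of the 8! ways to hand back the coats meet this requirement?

Let A_j be the event that the j-th constrained one is fixed. By inclusion-exclusion over the 5 events:
Σ_{j=0}^{5} (-1)^j C(5,j)(8-j)!
= C(5,0)·8! - C(5,1)·7! + C(5,2)·6! - C(5,3)·5! + C(5,4)·4! - C(5,5)·3!
= 40320 - 25200 + 7200 - 1200 + 120 - 6
= 21234

21234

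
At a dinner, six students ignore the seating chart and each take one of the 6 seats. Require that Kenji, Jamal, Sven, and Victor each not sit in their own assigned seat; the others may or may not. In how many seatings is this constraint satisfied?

362

Inclusion-exclusion on the 4 forbidden self-matches:
Σ_{j=0}^{4} (-1)^j C(4,j)(6-j)!
= C(4,0)·6! - C(4,1)·5! + C(4,2)·4! - C(4,3)·3! + C(4,4)·2!
= 720 - 480 + 144 - 24 + 2
= 362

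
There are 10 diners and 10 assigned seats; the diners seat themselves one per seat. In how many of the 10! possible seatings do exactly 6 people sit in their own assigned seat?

Pick the 6 fixed positions: C(10,6) = 210 ways.
The other 4 form a derangement: !4 = 9.
Total: 210 × 9 = 1890.

1890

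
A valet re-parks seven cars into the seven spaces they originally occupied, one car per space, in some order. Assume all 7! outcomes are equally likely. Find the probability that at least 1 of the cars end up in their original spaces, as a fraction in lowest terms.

Favorable outcomes: Σ_{i≥1} C(7,i)·!(7-i) = 7·265 + 21·44 + 35·9 + 35·2 + 21·1 + 7·0 + 1·1 = 3186.
Total outcomes: 7! = 5040.
Probability = 3186/5040 = 177/280.

177/280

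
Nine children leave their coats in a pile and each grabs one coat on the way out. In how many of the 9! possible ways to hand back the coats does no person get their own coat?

Recurrence: !9 = 8·(!8 + !7).
!9 = 8·(14833 + 1854) = 8·16687 = 133496

133496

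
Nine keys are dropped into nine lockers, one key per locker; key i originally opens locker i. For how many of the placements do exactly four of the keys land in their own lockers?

5544

Choose which 4 of the 9 are fixed: C(9,4) = 126.
The other 5 form a derangement: !5 = 44.
Total: 126 × 44 = 5544.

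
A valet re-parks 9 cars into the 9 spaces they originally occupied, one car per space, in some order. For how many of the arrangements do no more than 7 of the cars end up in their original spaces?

Sum C(9,i)·!(9-i) for i = 0..7:
  i=0: C(9,0)·!9 = 1·133496 = 133496
  i=1: C(9,1)·!8 = 9·14833 = 133497
  i=2: C(9,2)·!7 = 36·1854 = 66744
  i=3: C(9,3)·!6 = 84·265 = 22260
  i=4: C(9,4)·!5 = 126·44 = 5544
  i=5: C(9,5)·!4 = 126·9 = 1134
  i=6: C(9,6)·!3 = 84·2 = 168
  i=7: C(9,7)·!2 = 36·1 = 36
Total = 362879.

362879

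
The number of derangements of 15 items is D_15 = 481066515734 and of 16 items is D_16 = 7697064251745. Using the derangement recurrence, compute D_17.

130850092279664

D_17 = (17-1)·(D_16 + D_15) = 16·(7697064251745 + 481066515734) = 16·8178130767479 = 130850092279664.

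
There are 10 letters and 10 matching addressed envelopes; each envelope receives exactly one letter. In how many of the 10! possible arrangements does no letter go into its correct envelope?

1334961

!10 is the nearest integer to 10!/e.
10! = 3628800, and 3628800/e ≈ 1334960.92, so !10 = 1334961.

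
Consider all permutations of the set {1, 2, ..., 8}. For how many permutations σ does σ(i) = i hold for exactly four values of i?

630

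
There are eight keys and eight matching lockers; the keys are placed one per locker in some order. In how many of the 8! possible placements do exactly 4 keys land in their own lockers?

Choose which 4 of the 8 are fixed: C(8,4) = 70.
The remaining 4 must be deranged: !4 = 9.
Total: 70 × 9 = 630.

630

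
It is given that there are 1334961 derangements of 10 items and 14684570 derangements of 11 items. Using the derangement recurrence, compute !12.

176214841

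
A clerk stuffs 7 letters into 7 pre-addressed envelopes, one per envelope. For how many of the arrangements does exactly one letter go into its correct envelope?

1855

Choose which one of the 7 is fixed: C(7,1) = 7.
The other 6 form a derangement: !6 = 265.
Total: 7 × 265 = 1855.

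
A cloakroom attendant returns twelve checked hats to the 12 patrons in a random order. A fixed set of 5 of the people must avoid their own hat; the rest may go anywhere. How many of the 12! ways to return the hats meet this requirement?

312273360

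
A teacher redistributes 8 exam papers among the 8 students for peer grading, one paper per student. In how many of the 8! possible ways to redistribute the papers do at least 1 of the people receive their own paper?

Sum C(8,i)·!(8-i) for i = 1..8:
  i=1: C(8,1)·!7 = 8·1854 = 14832
  i=2: C(8,2)·!6 = 28·265 = 7420
  i=3: C(8,3)·!5 = 56·44 = 2464
  i=4: C(8,4)·!4 = 70·9 = 630
  i=5: C(8,5)·!3 = 56·2 = 112
  i=6: C(8,6)·!2 = 28·1 = 28
  i=7: C(8,7)·!1 = 8·0 = 0
  i=8: C(8,8)·!0 = 1·1 = 1
Total = 25487.

25487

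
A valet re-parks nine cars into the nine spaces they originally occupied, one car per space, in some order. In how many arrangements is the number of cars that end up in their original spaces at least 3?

29143

# with exactly i fixed is C(9,i)·!(9-i); sum over i=3..9:
  i=3: C(9,3)·!6 = 84·265 = 22260
  i=4: C(9,4)·!5 = 126·44 = 5544
  i=5: C(9,5)·!4 = 126·9 = 1134
  i=6: C(9,6)·!3 = 84·2 = 168
  i=7: C(9,7)·!2 = 36·1 = 36
  i=8: C(9,8)·!1 = 9·0 = 0
  i=9: C(9,9)·!0 = 1·1 = 1
Total = 29143.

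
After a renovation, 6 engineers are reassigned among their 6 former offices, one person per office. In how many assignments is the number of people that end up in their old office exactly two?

Pick the 2 fixed positions: C(6,2) = 15 ways.
The other 4 form a derangement: !4 = 9.
Total: 15 × 9 = 135.

135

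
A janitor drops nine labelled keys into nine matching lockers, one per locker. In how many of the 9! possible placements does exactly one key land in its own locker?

Pick the single fixed position: C(9,1) = 9 ways.
The remaining 8 must be deranged: !8 = 14833.
Total: 9 × 14833 = 133497.

133497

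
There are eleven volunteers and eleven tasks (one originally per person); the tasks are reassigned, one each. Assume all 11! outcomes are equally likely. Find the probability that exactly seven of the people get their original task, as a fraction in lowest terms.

Favorable outcomes: C(11,7)·!4 = 330·9 = 2970.
Total outcomes: 11! = 39916800.
Probability = 2970/39916800 = 1/13440.

1/13440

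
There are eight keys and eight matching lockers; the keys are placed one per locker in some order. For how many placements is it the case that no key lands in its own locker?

14833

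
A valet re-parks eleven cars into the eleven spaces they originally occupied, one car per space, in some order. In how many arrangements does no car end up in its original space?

14684570

By inclusion-exclusion, !11 = Σ (-1)^k · 11!/k! for k=0..11
= 11! - 11!/1! + 11!/2! - 11!/3! + 11!/4! - 11!/5! + 11!/6! - 11!/7! + 11!/8! - 11!/9! + 11!/10! - 11!/11!
= 39916800 - 39916800 + 19958400 - 6652800 + 1663200 - 332640 + 55440 - 7920 + 990 - 110 + 11 - 1
= 14684570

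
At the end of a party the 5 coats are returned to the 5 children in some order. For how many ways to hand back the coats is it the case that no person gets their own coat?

By inclusion-exclusion, !5 = Σ (-1)^k · 5!/k! for k=0..5
= 5! - 5!/1! + 5!/2! - 5!/3! + 5!/4! - 5!/5!
= 120 - 120 + 60 - 20 + 5 - 1
= 44

44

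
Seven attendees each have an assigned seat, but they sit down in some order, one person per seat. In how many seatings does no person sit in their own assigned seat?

1854

Recurrence: !7 = 7·!6 + (-1)^7.
!7 = 7·265 - 1 = 1854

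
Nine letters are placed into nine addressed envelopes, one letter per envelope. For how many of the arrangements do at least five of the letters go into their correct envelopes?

Sum C(9,i)·!(9-i) for i = 5..9:
  i=5: C(9,5)·!4 = 126·9 = 1134
  i=6: C(9,6)·!3 = 84·2 = 168
  i=7: C(9,7)·!2 = 36·1 = 36
  i=8: C(9,8)·!1 = 9·0 = 0
  i=9: C(9,9)·!0 = 1·1 = 1
Total = 1339.

1339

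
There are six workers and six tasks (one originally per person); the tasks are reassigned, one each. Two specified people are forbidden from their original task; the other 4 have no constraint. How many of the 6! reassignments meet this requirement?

504

Inclusion-exclusion on the 2 forbidden self-matches:
Σ_{j=0}^{2} (-1)^j C(2,j)(6-j)!
= C(2,0)·6! - C(2,1)·5! + C(2,2)·4!
= 720 - 240 + 24
= 504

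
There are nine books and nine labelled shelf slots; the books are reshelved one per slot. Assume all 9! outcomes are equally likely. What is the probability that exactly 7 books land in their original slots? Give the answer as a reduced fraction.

1/10080

Favorable outcomes: C(9,7)·!2 = 36·1 = 36.
Total outcomes: 9! = 362880.
Probability = 36/362880 = 1/10080.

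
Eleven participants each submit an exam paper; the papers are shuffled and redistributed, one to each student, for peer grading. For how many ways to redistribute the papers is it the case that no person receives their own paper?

14684570

!11 is the nearest integer to 11!/e.
11! = 39916800, and 39916800/e ≈ 14684570.08, so !11 = 14684570.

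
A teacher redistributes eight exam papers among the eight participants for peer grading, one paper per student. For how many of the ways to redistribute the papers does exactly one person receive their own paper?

Choose which one of the 8 is fixed: C(8,1) = 8.
The other 7 form a derangement: !7 = 1854.
Total: 8 × 1854 = 14832.

14832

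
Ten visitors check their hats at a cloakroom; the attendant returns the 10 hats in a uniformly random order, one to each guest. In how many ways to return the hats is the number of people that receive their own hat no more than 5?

Sum C(10,i)·!(10-i) for i = 0..5:
  i=0: C(10,0)·!10 = 1·1334961 = 1334961
  i=1: C(10,1)·!9 = 10·133496 = 1334960
  i=2: C(10,2)·!8 = 45·14833 = 667485
  i=3: C(10,3)·!7 = 120·1854 = 222480
  i=4: C(10,4)·!6 = 210·265 = 55650
  i=5: C(10,5)·!5 = 252·44 = 11088
Total = 3626624.

3626624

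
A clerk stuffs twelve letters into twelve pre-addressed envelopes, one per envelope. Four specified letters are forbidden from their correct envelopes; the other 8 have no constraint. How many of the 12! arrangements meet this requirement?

339696000

Let A_j be the event that the j-th constrained one is fixed. By inclusion-exclusion over the 4 events:
Σ_{j=0}^{4} (-1)^j C(4,j)(12-j)!
= C(4,0)·12! - C(4,1)·11! + C(4,2)·10! - C(4,3)·9! + C(4,4)·8!
= 479001600 - 159667200 + 21772800 - 1451520 + 40320
= 339696000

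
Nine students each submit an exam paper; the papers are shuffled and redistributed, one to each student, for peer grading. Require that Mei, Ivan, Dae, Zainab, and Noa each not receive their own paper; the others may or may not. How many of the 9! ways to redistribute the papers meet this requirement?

205056

Let A_j be the event that the j-th constrained one is fixed. By inclusion-exclusion over the 5 events:
Σ_{j=0}^{5} (-1)^j C(5,j)(9-j)!
= C(5,0)·9! - C(5,1)·8! + C(5,2)·7! - C(5,3)·6! + C(5,4)·5! - C(5,5)·4!
= 362880 - 201600 + 50400 - 7200 + 600 - 24
= 205056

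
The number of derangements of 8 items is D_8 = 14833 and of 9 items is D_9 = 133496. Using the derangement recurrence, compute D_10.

1334961

D_10 = (10-1)·(D_9 + D_8) = 9·(133496 + 14833) = 9·148329 = 1334961.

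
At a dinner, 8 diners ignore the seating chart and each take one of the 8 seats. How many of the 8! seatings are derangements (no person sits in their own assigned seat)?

14833

By inclusion-exclusion, !8 = Σ (-1)^k · 8!/k! for k=0..8
= 8! - 8!/1! + 8!/2! - 8!/3! + 8!/4! - 8!/5! + 8!/6! - 8!/7! + 8!/8!
= 40320 - 40320 + 20160 - 6720 + 1680 - 336 + 56 - 8 + 1
= 14833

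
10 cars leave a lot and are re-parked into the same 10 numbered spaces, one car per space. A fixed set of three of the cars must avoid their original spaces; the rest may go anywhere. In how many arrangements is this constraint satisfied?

2656080

Inclusion-exclusion on the 3 forbidden self-matches:
Σ_{j=0}^{3} (-1)^j C(3,j)(10-j)!
= C(3,0)·10! - C(3,1)·9! + C(3,2)·8! - C(3,3)·7!
= 3628800 - 1088640 + 120960 - 5040
= 2656080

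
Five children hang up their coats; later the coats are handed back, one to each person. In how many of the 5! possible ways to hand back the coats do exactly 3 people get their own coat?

10

Pick the 3 fixed positions: C(5,3) = 10 ways.
The other 2 form a derangement: !2 = 1.
Total: 10 × 1 = 10.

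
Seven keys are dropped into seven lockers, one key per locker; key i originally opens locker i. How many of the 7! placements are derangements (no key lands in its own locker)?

1854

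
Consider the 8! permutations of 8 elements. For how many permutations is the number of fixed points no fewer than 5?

141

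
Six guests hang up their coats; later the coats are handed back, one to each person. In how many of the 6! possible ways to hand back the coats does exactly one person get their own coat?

264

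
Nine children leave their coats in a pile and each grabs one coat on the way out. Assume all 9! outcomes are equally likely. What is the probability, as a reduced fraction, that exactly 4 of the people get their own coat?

Favorable outcomes: C(9,4)·!5 = 126·44 = 5544.
Total outcomes: 9! = 362880.
Probability = 5544/362880 = 11/720.

11/720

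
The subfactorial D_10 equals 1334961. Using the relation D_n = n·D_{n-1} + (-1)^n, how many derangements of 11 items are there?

14684570

D_11 = 11·1334961 - 1 = 14684570.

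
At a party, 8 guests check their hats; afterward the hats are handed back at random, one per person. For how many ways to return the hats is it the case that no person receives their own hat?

14833

Use !n = (n-1)(!(n-1) + !(n-2)).
!8 = 7·(1854 + 265) = 7·2119 = 14833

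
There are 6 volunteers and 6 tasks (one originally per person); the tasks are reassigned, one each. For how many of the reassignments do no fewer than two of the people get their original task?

191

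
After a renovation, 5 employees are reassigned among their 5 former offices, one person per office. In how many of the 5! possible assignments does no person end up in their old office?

!5 = 5! · Σ_{k=0}^{5} (-1)^k/k!
= 5! - 5!/1! + 5!/2! - 5!/3! + 5!/4! - 5!/5!
= 120 - 120 + 60 - 20 + 5 - 1
= 44

44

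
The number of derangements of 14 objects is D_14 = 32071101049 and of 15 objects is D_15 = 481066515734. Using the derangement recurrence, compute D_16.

D_16 = (16-1)·(D_15 + D_14) = 15·(481066515734 + 32071101049) = 15·513137616783 = 7697064251745.

7697064251745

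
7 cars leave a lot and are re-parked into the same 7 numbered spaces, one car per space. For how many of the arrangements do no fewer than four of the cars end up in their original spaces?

Sum C(7,i)·!(7-i) for i = 4..7:
  i=4: C(7,4)·!3 = 35·2 = 70
  i=5: C(7,5)·!2 = 21·1 = 21
  i=6: C(7,6)·!1 = 7·0 = 0
  i=7: C(7,7)·!0 = 1·1 = 1
Total = 92.

92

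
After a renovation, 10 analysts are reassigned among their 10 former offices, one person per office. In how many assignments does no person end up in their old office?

The number of derangements of 10 is !10 = Σ_{k=0}^{10} (-1)^k·10!/k!
= 10! - 10!/1! + 10!/2! - 10!/3! + 10!/4! - 10!/5! + 10!/6! - 10!/7! + 10!/8! - 10!/9! + 10!/10!
= 3628800 - 3628800 + 1814400 - 604800 + 151200 - 30240 + 5040 - 720 + 90 - 10 + 1
= 1334961

1334961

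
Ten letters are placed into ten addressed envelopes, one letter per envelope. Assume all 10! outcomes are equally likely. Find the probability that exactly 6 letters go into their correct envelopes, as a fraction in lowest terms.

1/1920

Favorable outcomes: C(10,6)·!4 = 210·9 = 1890.
Total outcomes: 10! = 3628800.
Probability = 1890/3628800 = 1/1920.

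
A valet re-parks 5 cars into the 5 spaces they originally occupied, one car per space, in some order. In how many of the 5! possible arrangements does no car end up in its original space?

44

By inclusion-exclusion, !5 = Σ (-1)^k · 5!/k! for k=0..5
= 5! - 5!/1! + 5!/2! - 5!/3! + 5!/4! - 5!/5!
= 120 - 120 + 60 - 20 + 5 - 1
= 44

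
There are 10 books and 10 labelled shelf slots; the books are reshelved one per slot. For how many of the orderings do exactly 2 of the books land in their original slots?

667485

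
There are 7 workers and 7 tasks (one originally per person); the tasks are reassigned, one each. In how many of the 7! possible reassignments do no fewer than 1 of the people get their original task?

3186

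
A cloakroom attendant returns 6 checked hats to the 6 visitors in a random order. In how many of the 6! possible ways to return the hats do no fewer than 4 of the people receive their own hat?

Sum C(6,i)·!(6-i) for i = 4..6:
  i=4: C(6,4)·!2 = 15·1 = 15
  i=5: C(6,5)·!1 = 6·0 = 0
  i=6: C(6,6)·!0 = 1·1 = 1
Total = 16.

16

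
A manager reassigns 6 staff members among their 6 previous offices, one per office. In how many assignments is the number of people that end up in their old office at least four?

16

Sum C(6,i)·!(6-i) for i = 4..6:
  i=4: C(6,4)·!2 = 15·1 = 15
  i=5: C(6,5)·!1 = 6·0 = 0
  i=6: C(6,6)·!0 = 1·1 = 1
Total = 16.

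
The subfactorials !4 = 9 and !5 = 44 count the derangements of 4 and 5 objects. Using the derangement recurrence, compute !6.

265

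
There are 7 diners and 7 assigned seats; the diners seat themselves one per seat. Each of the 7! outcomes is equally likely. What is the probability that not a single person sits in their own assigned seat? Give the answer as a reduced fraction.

Favorable outcomes: !7 = 1854.
Total outcomes: 7! = 5040.
Probability = 1854/5040 = 103/280.

103/280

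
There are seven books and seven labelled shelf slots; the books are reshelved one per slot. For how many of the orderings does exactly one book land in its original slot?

1855

Pick the single fixed position: C(7,1) = 7 ways.
The remaining 6 must be deranged: !6 = 265.
Total: 7 × 265 = 1855.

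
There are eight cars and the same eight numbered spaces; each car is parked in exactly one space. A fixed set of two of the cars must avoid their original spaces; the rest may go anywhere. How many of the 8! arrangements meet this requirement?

30960

Let A_j be the event that the j-th constrained one is fixed. By inclusion-exclusion over the 2 events:
Σ_{j=0}^{2} (-1)^j C(2,j)(8-j)!
= C(2,0)·8! - C(2,1)·7! + C(2,2)·6!
= 40320 - 10080 + 720
= 30960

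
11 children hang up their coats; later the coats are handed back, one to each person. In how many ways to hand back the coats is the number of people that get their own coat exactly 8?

330

Choose which 8 of the 11 are fixed: C(11,8) = 165.
The other 3 form a derangement: !3 = 2.
Total: 165 × 2 = 330.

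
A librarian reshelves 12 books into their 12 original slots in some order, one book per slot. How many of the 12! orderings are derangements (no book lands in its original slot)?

176214841

Recurrence: !12 = 12·!11 + (-1)^12.
!12 = 12·14684570 + 1 = 176214841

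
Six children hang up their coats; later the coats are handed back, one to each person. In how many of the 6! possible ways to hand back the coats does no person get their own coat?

265

Recurrence: !6 = 6·!5 + (-1)^6.
!6 = 6·44 + 1 = 265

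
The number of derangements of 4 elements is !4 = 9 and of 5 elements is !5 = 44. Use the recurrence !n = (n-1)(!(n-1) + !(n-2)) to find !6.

265

!6 = (6-1)·(!5 + !4) = 5·(44 + 9) = 5·53 = 265.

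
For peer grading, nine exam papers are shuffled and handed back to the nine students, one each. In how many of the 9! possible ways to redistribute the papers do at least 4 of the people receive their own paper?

6883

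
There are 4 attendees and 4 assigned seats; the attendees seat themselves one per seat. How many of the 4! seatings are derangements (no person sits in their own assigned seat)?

Recurrence: !4 = 3·(!3 + !2).
!4 = 3·(2 + 1) = 3·3 = 9

9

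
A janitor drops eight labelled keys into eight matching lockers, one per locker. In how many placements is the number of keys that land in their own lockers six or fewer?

40319

# with exactly i fixed is C(8,i)·!(8-i); sum over i=0..6:
  i=0: C(8,0)·!8 = 1·14833 = 14833
  i=1: C(8,1)·!7 = 8·1854 = 14832
  i=2: C(8,2)·!6 = 28·265 = 7420
  i=3: C(8,3)·!5 = 56·44 = 2464
  i=4: C(8,4)·!4 = 70·9 = 630
  i=5: C(8,5)·!3 = 56·2 = 112
  i=6: C(8,6)·!2 = 28·1 = 28
Total = 40319.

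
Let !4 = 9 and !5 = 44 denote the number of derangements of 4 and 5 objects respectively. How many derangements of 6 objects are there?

!6 = (6-1)·(!5 + !4) = 5·(44 + 9) = 5·53 = 265.

265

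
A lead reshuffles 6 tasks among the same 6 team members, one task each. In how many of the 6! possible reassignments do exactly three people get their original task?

40

Choose which 3 of the 6 are fixed: C(6,3) = 20.
The other 3 form a derangement: !3 = 2.
Total: 20 × 2 = 40.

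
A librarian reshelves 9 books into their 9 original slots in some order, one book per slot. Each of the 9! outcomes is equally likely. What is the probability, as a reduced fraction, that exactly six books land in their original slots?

Favorable outcomes: C(9,6)·!3 = 84·2 = 168.
Total outcomes: 9! = 362880.
Probability = 168/362880 = 1/2160.

1/2160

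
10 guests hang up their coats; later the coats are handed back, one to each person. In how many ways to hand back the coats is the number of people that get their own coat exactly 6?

Pick the 6 fixed positions: C(10,6) = 210 ways.
The other 4 form a derangement: !4 = 9.
Total: 210 × 9 = 1890.

1890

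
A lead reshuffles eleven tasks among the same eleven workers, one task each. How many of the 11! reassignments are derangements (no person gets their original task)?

14684570

!11 = 11! · Σ_{k=0}^{11} (-1)^k/k!
= 11! - 11!/1! + 11!/2! - 11!/3! + 11!/4! - 11!/5! + 11!/6! - 11!/7! + 11!/8! - 11!/9! + 11!/10! - 11!/11!
= 39916800 - 39916800 + 19958400 - 6652800 + 1663200 - 332640 + 55440 - 7920 + 990 - 110 + 11 - 1
= 14684570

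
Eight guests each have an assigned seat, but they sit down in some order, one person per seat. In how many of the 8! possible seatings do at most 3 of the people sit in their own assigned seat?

39549

Sum C(8,i)·!(8-i) for i = 0..3:
  i=0: C(8,0)·!8 = 1·14833 = 14833
  i=1: C(8,1)·!7 = 8·1854 = 14832
  i=2: C(8,2)·!6 = 28·265 = 7420
  i=3: C(8,3)·!5 = 56·44 = 2464
Total = 39549.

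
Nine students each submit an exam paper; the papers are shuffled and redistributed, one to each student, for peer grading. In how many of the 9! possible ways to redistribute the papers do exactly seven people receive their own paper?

36

Pick the 7 fixed positions: C(9,7) = 36 ways.
The remaining 2 must be deranged: !2 = 1.
Total: 36 × 1 = 36.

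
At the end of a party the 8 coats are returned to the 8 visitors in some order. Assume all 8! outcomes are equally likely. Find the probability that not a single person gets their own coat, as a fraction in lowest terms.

2119/5760

Favorable outcomes: !8 = 14833.
Total outcomes: 8! = 40320.
Probability = 14833/40320 = 2119/5760.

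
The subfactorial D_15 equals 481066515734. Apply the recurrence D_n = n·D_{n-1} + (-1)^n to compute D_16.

D_16 = 16·481066515734 + 1 = 7697064251745.

7697064251745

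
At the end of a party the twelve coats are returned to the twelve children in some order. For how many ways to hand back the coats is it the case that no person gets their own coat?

Recurrence: !12 = 11·(!11 + !10).
!12 = 11·(14684570 + 1334961) = 11·16019531 = 176214841

176214841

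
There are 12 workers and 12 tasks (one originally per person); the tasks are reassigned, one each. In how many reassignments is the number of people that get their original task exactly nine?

440

Pick the 9 fixed positions: C(12,9) = 220 ways.
The remaining 3 must be deranged: !3 = 2.
Total: 220 × 2 = 440.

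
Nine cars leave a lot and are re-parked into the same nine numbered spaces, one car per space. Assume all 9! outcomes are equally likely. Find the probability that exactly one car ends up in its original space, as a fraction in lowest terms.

2119/5760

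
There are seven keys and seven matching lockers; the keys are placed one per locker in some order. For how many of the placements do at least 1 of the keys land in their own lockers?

Sum C(7,i)·!(7-i) for i = 1..7:
  i=1: C(7,1)·!6 = 7·265 = 1855
  i=2: C(7,2)·!5 = 21·44 = 924
  i=3: C(7,3)·!4 = 35·9 = 315
  i=4: C(7,4)·!3 = 35·2 = 70
  i=5: C(7,5)·!2 = 21·1 = 21
  i=6: C(7,6)·!1 = 7·0 = 0
  i=7: C(7,7)·!0 = 1·1 = 1
Total = 3186.

3186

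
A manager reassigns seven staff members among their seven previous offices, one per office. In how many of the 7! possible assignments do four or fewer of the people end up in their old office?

5018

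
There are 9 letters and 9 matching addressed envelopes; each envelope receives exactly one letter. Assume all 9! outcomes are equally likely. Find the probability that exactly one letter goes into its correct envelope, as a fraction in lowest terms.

Favorable outcomes: C(9,1)·!8 = 9·14833 = 133497.
Total outcomes: 9! = 362880.
Probability = 133497/362880 = 2119/5760.

2119/5760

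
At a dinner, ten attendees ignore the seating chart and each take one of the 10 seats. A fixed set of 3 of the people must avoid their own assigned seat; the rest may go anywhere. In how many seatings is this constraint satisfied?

Inclusion-exclusion on the 3 forbidden self-matches:
Σ_{j=0}^{3} (-1)^j C(3,j)(10-j)!
= C(3,0)·10! - C(3,1)·9! + C(3,2)·8! - C(3,3)·7!
= 3628800 - 1088640 + 120960 - 5040
= 2656080

2656080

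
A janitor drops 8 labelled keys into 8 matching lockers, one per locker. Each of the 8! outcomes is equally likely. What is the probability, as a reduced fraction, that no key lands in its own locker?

Favorable outcomes: !8 = 14833.
Total outcomes: 8! = 40320.
Probability = 14833/40320 = 2119/5760.

2119/5760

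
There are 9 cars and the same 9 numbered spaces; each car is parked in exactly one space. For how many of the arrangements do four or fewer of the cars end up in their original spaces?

Sum C(9,i)·!(9-i) for i = 0..4:
  i=0: C(9,0)·!9 = 1·133496 = 133496
  i=1: C(9,1)·!8 = 9·14833 = 133497
  i=2: C(9,2)·!7 = 36·1854 = 66744
  i=3: C(9,3)·!6 = 84·265 = 22260
  i=4: C(9,4)·!5 = 126·44 = 5544
Total = 361541.

361541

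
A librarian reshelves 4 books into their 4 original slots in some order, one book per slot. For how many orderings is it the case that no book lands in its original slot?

By inclusion-exclusion, !4 = Σ (-1)^k · 4!/k! for k=0..4
= 4! - 4!/1! + 4!/2! - 4!/3! + 4!/4!
= 24 - 24 + 12 - 4 + 1
= 9

9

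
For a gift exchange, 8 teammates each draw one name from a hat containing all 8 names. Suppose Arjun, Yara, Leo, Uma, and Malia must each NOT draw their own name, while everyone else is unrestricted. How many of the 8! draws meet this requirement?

21234

Inclusion-exclusion on the 5 forbidden self-matches:
Σ_{j=0}^{5} (-1)^j C(5,j)(8-j)!
= C(5,0)·8! - C(5,1)·7! + C(5,2)·6! - C(5,3)·5! + C(5,4)·4! - C(5,5)·3!
= 40320 - 25200 + 7200 - 1200 + 120 - 6
= 21234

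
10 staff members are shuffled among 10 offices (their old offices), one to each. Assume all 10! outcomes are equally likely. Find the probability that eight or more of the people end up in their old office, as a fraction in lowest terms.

Favorable outcomes: Σ_{i≥8} C(10,i)·!(10-i) = 45·1 + 10·0 + 1·1 = 46.
Total outcomes: 10! = 3628800.
Probability = 46/3628800 = 23/1814400.

23/1814400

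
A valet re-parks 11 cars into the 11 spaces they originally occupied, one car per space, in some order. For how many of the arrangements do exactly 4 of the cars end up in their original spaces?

611820

Choose which 4 of the 11 are fixed: C(11,4) = 330.
The remaining 7 must be deranged: !7 = 1854.
Total: 330 × 1854 = 611820.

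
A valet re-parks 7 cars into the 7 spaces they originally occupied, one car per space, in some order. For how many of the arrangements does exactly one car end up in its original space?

Choose which one of the 7 is fixed: C(7,1) = 7.
The other 6 form a derangement: !6 = 265.
Total: 7 × 265 = 1855.

1855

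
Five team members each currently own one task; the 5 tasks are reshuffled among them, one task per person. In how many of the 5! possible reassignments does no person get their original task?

44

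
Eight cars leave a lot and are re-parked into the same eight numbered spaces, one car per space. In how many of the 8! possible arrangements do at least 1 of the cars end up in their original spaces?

25487

Sum C(8,i)·!(8-i) for i = 1..8:
  i=1: C(8,1)·!7 = 8·1854 = 14832
  i=2: C(8,2)·!6 = 28·265 = 7420
  i=3: C(8,3)·!5 = 56·44 = 2464
  i=4: C(8,4)·!4 = 70·9 = 630
  i=5: C(8,5)·!3 = 56·2 = 112
  i=6: C(8,6)·!2 = 28·1 = 28
  i=7: C(8,7)·!1 = 8·0 = 0
  i=8: C(8,8)·!0 = 1·1 = 1
Total = 25487.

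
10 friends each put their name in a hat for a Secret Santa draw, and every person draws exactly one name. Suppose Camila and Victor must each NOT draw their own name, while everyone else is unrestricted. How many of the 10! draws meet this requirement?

Let A_j be the event that the j-th constrained one is fixed. By inclusion-exclusion over the 2 events:
Σ_{j=0}^{2} (-1)^j C(2,j)(10-j)!
= C(2,0)·10! - C(2,1)·9! + C(2,2)·8!
= 3628800 - 725760 + 40320
= 2943360

2943360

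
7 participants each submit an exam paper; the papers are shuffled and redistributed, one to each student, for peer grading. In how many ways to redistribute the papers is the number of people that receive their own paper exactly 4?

Pick the 4 fixed positions: C(7,4) = 35 ways.
The other 3 form a derangement: !3 = 2.
Total: 35 × 2 = 70.

70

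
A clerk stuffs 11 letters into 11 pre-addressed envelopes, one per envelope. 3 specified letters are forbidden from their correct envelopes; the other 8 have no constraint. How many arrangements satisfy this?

30078720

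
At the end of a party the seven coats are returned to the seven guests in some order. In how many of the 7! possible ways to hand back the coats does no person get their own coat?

1854

Recurrence: !7 = 6·(!6 + !5).
!7 = 6·(265 + 44) = 6·309 = 1854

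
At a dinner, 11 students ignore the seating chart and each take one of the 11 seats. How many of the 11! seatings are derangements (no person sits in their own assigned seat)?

14684570

The subfactorial !11 = [11!/e] (nearest integer).
11! = 39916800, and 39916800/e ≈ 14684570.08, so !11 = 14684570.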